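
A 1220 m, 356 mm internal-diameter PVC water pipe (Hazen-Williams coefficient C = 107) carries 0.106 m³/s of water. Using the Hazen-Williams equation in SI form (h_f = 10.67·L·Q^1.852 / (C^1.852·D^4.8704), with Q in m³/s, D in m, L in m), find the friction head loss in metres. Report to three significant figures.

h_f ≈ 5.44 m

h_f = 10.67·1220·0.106^1.852 / (107^1.852·0.356^4.8704) = 5.440 m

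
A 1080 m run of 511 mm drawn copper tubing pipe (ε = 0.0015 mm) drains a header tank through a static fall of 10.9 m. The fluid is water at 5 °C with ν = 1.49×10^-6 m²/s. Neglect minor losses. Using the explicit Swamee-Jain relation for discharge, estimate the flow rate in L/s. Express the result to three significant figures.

Swamee-Jain (Type II): Q = -0.965·√(gD⁵h_f/L)·ln[ε/(3.7D) + √(3.17ν²L/(gD³h_f))]
√(gD⁵h_f/L) = √(9.81·0.511⁵·10.9/1080) = 0.05873
ε/(3.7D) = 7.93×10^-7; √(3.17ν²L/(gD³h_f)) = 2.31×10^-5
Q = -0.965·0.05873·ln(2.387×10^-5) = 0.6032 m³/s
Check: V = 2.94 m/s, Re = 1.01×10^6, f = 0.01166, h_f = 10.9 m ≈ 10.9 m ✓

Q ≈ 603 L/s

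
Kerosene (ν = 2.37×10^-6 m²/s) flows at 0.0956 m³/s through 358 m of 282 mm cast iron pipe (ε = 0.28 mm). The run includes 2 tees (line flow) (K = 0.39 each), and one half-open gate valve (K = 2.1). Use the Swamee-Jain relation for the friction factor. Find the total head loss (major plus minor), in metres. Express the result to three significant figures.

H_L ≈ 3.57 m

V = 4Q/(πD²) = 1.531 m/s; V²/2g = 0.1194 m
Re = 1.82×10^5, ε/D = 9.93×10^-4 → f = 0.02129 (Swamee-Jain)
Major: h_f = f(L/D)·V²/2g = 0.02129·1270·0.1194 = 3.227 m
Minor: ΣK = 2.88; h_m = ΣK·V²/2g = 0.3439 m
Total H_L = 3.227 + 0.3439 = 3.571 m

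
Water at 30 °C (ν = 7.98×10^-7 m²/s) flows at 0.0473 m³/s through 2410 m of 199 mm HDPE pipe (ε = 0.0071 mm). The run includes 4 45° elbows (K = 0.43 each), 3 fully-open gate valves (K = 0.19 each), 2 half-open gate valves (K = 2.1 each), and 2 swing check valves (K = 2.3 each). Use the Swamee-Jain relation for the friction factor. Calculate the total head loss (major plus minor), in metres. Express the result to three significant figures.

H_L ≈ 21.6 m

V = 4Q/(πD²) = 1.521 m/s; V²/2g = 0.1179 m
Re = 3.79×10^5, ε/D = 3.57×10^-5 → f = 0.01423 (Swamee-Jain)
Major: h_f = f(L/D)·V²/2g = 0.01423·12111·0.1179 = 20.31 m
Minor: ΣK = 11.1; h_m = ΣK·V²/2g = 1.307 m
Total H_L = 20.31 + 1.307 = 21.62 m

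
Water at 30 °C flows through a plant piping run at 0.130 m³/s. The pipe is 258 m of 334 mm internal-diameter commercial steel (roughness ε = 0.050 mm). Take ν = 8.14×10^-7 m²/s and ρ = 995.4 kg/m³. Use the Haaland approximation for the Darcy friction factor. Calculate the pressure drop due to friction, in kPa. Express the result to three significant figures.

Δp ≈ 12.3 kPa

V = 4Q/(πD²) = 4·0.130/(π·0.334²) = 1.484 m/s
Re = VD/ν = 1.484·0.334/8.14×10^-7 = 6.09×10^5 → turbulent
ε/D = 0.050/334 = 1.50×10^-4
Haaland: f = 0.01453
h_f = f(L/D)V²/(2g) = 0.01453·(258/0.334)·1.484²/(2·9.81) = 1.260 m
Δp = ρg·h_f = 995.4·9.81·1.260 = 12.30 kPa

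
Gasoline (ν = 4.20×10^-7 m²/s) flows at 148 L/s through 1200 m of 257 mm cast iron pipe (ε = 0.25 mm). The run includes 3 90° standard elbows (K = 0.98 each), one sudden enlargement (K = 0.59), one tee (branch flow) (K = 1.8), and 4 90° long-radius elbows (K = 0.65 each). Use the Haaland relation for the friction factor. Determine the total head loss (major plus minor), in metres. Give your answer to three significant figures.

H_L ≈ 41.5 m

V = 4Q/(πD²) = 2.853 m/s; V²/2g = 0.4149 m
Re = 1.75×10^6, ε/D = 9.73×10^-4 → f = 0.01970 (Haaland)
Major: h_f = f(L/D)·V²/2g = 0.01970·4669·0.4149 = 38.16 m
Minor: ΣK = 7.93; h_m = ΣK·V²/2g = 3.290 m
Total H_L = 38.16 + 3.290 = 41.45 m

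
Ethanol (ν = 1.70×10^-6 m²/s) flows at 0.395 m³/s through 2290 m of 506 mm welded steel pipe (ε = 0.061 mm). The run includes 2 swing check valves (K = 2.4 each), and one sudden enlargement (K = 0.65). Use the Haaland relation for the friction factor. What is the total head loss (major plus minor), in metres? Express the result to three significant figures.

H_L ≈ 13.8 m

V = 4Q/(πD²) = 1.964 m/s; V²/2g = 0.1967 m
Re = 5.85×10^5, ε/D = 1.21×10^-4 → f = 0.01426 (Haaland)
Major: h_f = f(L/D)·V²/2g = 0.01426·4526·0.1967 = 12.69 m
Minor: ΣK = 5.45; h_m = ΣK·V²/2g = 1.072 m
Total H_L = 12.69 + 1.072 = 13.76 m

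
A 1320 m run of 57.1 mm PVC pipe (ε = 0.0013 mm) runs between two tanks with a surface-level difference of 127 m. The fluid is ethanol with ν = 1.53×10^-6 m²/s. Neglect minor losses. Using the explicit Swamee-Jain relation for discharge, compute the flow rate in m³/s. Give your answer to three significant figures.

Swamee-Jain (Type II): Q = -0.965·√(gD⁵h_f/L)·ln[ε/(3.7D) + √(3.17ν²L/(gD³h_f))]
√(gD⁵h_f/L) = √(9.81·0.0571⁵·127/1320) = 7.569×10^-4
ε/(3.7D) = 6.15×10^-6; √(3.17ν²L/(gD³h_f)) = 2.06×10^-4
Q = -0.965·7.569×10^-4·ln(2.117×10^-4) = 0.006180 m³/s
Check: V = 2.41 m/s, Re = 9.01×10^4, f = 0.01839, h_f = 126 m ≈ 127 m ✓

Q ≈ 0.00618 m³/s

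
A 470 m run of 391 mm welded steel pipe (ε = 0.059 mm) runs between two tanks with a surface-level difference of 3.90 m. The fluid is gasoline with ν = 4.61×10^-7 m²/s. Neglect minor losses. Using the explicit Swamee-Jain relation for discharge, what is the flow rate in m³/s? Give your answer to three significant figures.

Q ≈ 0.259 m³/s

Swamee-Jain (Type II): Q = -0.965·√(gD⁵h_f/L)·ln[ε/(3.7D) + √(3.17ν²L/(gD³h_f))]
√(gD⁵h_f/L) = √(9.81·0.391⁵·3.90/470) = 0.02727
ε/(3.7D) = 4.08×10^-5; √(3.17ν²L/(gD³h_f)) = 1.18×10^-5
Q = -0.965·0.02727·ln(5.255×10^-5) = 0.2594 m³/s
Check: V = 2.16 m/s, Re = 1.83×10^6, f = 0.01373, h_f = 3.92 m ≈ 3.90 m ✓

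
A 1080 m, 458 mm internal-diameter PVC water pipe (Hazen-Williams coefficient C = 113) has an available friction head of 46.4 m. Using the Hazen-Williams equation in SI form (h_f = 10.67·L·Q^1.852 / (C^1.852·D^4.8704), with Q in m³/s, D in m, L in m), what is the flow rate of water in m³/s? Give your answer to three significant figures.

Q ≈ 0.738 m³/s

Rearranging: Q = [h_f·C^1.852·D^4.8704 / (10.67·L)]^(1/1.852)
Q = [46.4·113^1.852·0.458^4.8704 / (10.67·1080)]^0.540 = 0.7379 m³/s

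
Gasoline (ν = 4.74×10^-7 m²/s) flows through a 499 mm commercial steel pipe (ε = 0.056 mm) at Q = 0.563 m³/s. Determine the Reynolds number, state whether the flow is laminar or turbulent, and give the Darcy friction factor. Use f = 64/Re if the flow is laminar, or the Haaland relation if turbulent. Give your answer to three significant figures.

V = 4Q/(πD²) = 2.879 m/s
Re = VD/ν = 2.879·0.499/4.74×10^-7 = 3.03×10^6
Re > 4000 → turbulent; ε/D = 1.12×10^-4
Haaland: f = 0.01273

Re ≈ 3.03×10^6; turbulent; f ≈ 0.0127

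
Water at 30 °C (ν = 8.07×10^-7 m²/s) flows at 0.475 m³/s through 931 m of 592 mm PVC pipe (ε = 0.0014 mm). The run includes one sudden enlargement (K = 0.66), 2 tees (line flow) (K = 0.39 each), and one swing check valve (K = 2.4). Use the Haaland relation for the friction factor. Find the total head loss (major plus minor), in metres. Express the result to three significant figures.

V = 4Q/(πD²) = 1.726 m/s; V²/2g = 0.1518 m
Re = 1.27×10^6, ε/D = 2.36×10^-6 → f = 0.01118 (Haaland)
Major: h_f = f(L/D)·V²/2g = 0.01118·1573·0.1518 = 2.670 m
Minor: ΣK = 3.84; h_m = ΣK·V²/2g = 0.5828 m
Total H_L = 2.670 + 0.5828 = 3.253 m

H_L ≈ 3.25 m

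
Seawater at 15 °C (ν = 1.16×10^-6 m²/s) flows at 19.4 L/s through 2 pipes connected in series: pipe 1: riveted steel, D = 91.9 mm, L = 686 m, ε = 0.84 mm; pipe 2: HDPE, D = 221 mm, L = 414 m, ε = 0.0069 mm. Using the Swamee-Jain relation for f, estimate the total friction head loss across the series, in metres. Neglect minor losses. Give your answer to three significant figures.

H ≈ 121 m

Pipe 1: V = 2.925 m/s, Re = 2.32×10^5, ε/D = 0.00914, f = 0.03720, h_1 = f(L/D)V²/2g = 121.1 m
Pipe 2: V = 0.5057 m/s, Re = 9.64×10^4, ε/D = 3.12×10^-5, f = 0.01819, h_2 = f(L/D)V²/2g = 0.4442 m
Series → Q common, losses add: H = Σh = 121.5 m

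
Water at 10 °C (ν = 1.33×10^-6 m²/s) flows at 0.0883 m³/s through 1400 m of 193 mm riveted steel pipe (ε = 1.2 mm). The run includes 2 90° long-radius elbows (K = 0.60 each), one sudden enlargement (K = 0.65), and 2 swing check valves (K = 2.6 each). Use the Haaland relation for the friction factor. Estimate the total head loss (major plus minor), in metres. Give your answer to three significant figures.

H_L ≈ 113 m

V = 4Q/(πD²) = 3.018 m/s; V²/2g = 0.4643 m
Re = 4.38×10^5, ε/D = 0.00622 → f = 0.03271 (Haaland)
Major: h_f = f(L/D)·V²/2g = 0.03271·7254·0.4643 = 110.2 m
Minor: ΣK = 7.05; h_m = ΣK·V²/2g = 3.273 m
Total H_L = 110.2 + 3.273 = 113.5 m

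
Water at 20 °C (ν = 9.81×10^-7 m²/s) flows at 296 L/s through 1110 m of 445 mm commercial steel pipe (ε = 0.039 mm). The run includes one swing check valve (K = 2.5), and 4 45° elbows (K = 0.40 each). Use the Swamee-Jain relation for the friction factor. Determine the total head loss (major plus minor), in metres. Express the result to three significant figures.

V = 4Q/(πD²) = 1.903 m/s; V²/2g = 0.1846 m
Re = 8.63×10^5, ε/D = 8.76×10^-5 → f = 0.01350 (Swamee-Jain)
Major: h_f = f(L/D)·V²/2g = 0.01350·2494·0.1846 = 6.218 m
Minor: ΣK = 4.10; h_m = ΣK·V²/2g = 0.7569 m
Total H_L = 6.218 + 0.7569 = 6.974 m

H_L ≈ 6.97 m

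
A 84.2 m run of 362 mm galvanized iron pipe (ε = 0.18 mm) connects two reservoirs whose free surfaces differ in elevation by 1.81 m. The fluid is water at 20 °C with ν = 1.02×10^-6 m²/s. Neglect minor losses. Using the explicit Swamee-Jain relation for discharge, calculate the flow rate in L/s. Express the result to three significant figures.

Q ≈ 307 L/s

Swamee-Jain (Type II): Q = -0.965·√(gD⁵h_f/L)·ln[ε/(3.7D) + √(3.17ν²L/(gD³h_f))]
√(gD⁵h_f/L) = √(9.81·0.362⁵·1.81/84.2) = 0.03621
ε/(3.7D) = 1.34×10^-4; √(3.17ν²L/(gD³h_f)) = 1.82×10^-5
Q = -0.965·0.03621·ln(1.525×10^-4) = 0.3070 m³/s
Check: V = 2.98 m/s, Re = 1.06×10^6, f = 0.01725, h_f = 1.82 m ≈ 1.81 m ✓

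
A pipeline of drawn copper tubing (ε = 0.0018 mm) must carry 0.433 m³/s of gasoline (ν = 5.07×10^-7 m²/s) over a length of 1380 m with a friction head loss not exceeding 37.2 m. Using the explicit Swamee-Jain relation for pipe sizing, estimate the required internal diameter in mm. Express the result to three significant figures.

Swamee-Jain (Type III): D = 0.66·[ε^1.25·(LQ²/(gh_f))^4.75 + ν·Q^9.4·(L/(gh_f))^5.2]^0.04
LQ²/(gh_f) = 0.7090; L/(gh_f) = 3.782
Term 1 = ε^1.25·(…)^4.75 = 1.29×10^-8; Term 2 = ν·Q^9.4·(…)^5.2 = 1.96×10^-7
D = 0.66·(1.29×10^-8 + 1.96×10^-7)^0.04 = 0.3567 m = 357 mm
Check: V = 4.33 m/s, Re = 3.05×10^6, f = 0.009955, h_f = 36.8 m ≈ 37.2 m ✓

D ≈ 357 mm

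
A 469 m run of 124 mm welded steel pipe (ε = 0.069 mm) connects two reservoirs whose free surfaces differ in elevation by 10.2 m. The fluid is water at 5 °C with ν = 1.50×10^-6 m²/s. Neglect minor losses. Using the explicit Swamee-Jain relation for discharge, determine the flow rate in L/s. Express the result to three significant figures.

Q ≈ 19.7 L/s

Swamee-Jain (Type II): Q = -0.965·√(gD⁵h_f/L)·ln[ε/(3.7D) + √(3.17ν²L/(gD³h_f))]
√(gD⁵h_f/L) = √(9.81·0.124⁵·10.2/469) = 0.002501
ε/(3.7D) = 1.50×10^-4; √(3.17ν²L/(gD³h_f)) = 1.32×10^-4
Q = -0.965·0.002501·ln(2.828×10^-4) = 0.01972 m³/s
Check: V = 1.63 m/s, Re = 1.35×10^5, f = 0.01996, h_f = 10.3 m ≈ 10.2 m ✓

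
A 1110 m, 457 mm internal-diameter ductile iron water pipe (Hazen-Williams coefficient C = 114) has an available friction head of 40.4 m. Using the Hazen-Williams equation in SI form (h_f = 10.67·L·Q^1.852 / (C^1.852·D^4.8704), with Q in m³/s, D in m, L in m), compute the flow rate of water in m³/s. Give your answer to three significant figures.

Rearranging: Q = [h_f·C^1.852·D^4.8704 / (10.67·L)]^(1/1.852)
Q = [40.4·114^1.852·0.457^4.8704 / (10.67·1110)]^0.540 = 0.6767 m³/s

Q ≈ 0.677 m³/s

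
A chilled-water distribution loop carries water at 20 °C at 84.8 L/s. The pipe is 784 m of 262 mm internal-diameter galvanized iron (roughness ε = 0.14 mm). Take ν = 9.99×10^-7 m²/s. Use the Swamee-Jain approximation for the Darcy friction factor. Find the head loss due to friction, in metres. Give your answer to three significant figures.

h_f ≈ 6.85 m

V = 4Q/(πD²) = 4·0.0848/(π·0.262²) = 1.573 m/s
Re = VD/ν = 1.573·0.262/9.99×10^-7 = 4.13×10^5 → turbulent
ε/D = 0.14/262 = 5.34×10^-4
Swamee-Jain: f = 0.01817
h_f = f(L/D)V²/(2g) = 0.01817·(784/0.262)·1.573²/(2·9.81) = 6.855 m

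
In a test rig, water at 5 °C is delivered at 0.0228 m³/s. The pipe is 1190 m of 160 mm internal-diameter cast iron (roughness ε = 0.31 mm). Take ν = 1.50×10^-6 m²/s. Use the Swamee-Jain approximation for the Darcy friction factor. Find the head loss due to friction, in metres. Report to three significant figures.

h_f ≈ 12.1 m

V = 4Q/(πD²) = 4·0.0228/(π·0.160²) = 1.134 m/s
Re = VD/ν = 1.134·0.160/1.50×10^-6 = 1.21×10^5 → turbulent
ε/D = 0.31/160 = 0.00194
Swamee-Jain: f = 0.02488
h_f = f(L/D)V²/(2g) = 0.02488·(1190/0.160)·1.134²/(2·9.81) = 12.13 m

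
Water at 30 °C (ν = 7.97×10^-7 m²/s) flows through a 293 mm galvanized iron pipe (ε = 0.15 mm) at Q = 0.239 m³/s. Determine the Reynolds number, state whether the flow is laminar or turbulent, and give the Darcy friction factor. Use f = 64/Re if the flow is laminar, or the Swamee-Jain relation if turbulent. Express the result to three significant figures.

V = 4Q/(πD²) = 3.545 m/s
Re = VD/ν = 3.545·0.293/7.97×10^-7 = 1.30×10^6
Re > 4000 → turbulent; ε/D = 5.12×10^-4
Swamee-Jain: f = 0.01726

Re ≈ 1.30×10^6; turbulent; f ≈ 0.0173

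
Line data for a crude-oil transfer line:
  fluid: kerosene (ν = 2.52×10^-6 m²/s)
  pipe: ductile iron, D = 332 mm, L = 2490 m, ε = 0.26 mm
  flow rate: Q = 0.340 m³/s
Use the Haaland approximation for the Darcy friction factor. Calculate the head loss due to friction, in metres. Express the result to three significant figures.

h_f ≈ 113 m

V = 4Q/(πD²) = 4·0.340/(π·0.332²) = 3.927 m/s
Re = VD/ν = 3.927·0.332/2.52×10^-6 = 5.17×10^5 → turbulent
ε/D = 0.26/332 = 7.83×10^-4
Haaland: f = 0.01915
h_f = f(L/D)V²/(2g) = 0.01915·(2490/0.332)·3.927²/(2·9.81) = 112.9 m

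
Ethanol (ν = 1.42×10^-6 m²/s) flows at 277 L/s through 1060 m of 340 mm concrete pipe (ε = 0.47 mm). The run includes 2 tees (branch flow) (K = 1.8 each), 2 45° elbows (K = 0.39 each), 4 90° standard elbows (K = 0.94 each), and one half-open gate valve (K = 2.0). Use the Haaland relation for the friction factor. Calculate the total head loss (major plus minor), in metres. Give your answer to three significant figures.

V = 4Q/(πD²) = 3.051 m/s; V²/2g = 0.4744 m
Re = 7.31×10^5, ε/D = 0.00138 → f = 0.02161 (Haaland)
Major: h_f = f(L/D)·V²/2g = 0.02161·3118·0.4744 = 31.96 m
Minor: ΣK = 10.1; h_m = ΣK·V²/2g = 4.811 m
Total H_L = 31.96 + 4.811 = 36.77 m

H_L ≈ 36.8 m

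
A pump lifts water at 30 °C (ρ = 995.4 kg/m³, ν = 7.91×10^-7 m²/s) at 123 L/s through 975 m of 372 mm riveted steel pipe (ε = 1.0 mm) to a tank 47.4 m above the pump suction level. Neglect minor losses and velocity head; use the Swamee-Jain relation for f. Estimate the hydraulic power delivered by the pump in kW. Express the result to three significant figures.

V = 4Q/(πD²) = 1.132 m/s; Re = 5.32×10^5; ε/D = 0.00269; f = 0.02576
h_f = f(L/D)V²/2g = 4.407 m
Total head H = z + h_f = 47.4 + 4.407 = 51.81 m
P_hyd = ρgQH = 995.4·9.81·0.123·51.81 = 62.22 kW

P_hyd ≈ 62.2 kW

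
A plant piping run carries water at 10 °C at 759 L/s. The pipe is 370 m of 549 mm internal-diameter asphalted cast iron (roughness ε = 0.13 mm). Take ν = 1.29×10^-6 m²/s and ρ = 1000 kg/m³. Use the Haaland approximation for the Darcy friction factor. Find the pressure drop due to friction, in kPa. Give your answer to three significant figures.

V = 4Q/(πD²) = 4·0.759/(π·0.549²) = 3.206 m/s
Re = VD/ν = 3.206·0.549/1.29×10^-6 = 1.36×10^6 → turbulent
ε/D = 0.13/549 = 2.37×10^-4
Haaland: f = 0.01481
h_f = f(L/D)V²/(2g) = 0.01481·(370/0.549)·3.206²/(2·9.81) = 5.228 m
Δp = ρg·h_f = 1000·9.81·5.228 = 51.29 kPa

Δp ≈ 51.3 kPa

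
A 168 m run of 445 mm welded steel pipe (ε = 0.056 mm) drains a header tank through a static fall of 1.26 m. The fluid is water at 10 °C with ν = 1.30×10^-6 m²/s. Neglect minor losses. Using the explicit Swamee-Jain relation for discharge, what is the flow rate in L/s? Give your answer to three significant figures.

Swamee-Jain (Type II): Q = -0.965·√(gD⁵h_f/L)·ln[ε/(3.7D) + √(3.17ν²L/(gD³h_f))]
√(gD⁵h_f/L) = √(9.81·0.445⁵·1.26/168) = 0.03583
ε/(3.7D) = 3.40×10^-5; √(3.17ν²L/(gD³h_f)) = 2.87×10^-5
Q = -0.965·0.03583·ln(6.276×10^-5) = 0.3346 m³/s
Check: V = 2.15 m/s, Re = 7.36×10^5, f = 0.01422, h_f = 1.27 m ≈ 1.26 m ✓

Q ≈ 335 L/s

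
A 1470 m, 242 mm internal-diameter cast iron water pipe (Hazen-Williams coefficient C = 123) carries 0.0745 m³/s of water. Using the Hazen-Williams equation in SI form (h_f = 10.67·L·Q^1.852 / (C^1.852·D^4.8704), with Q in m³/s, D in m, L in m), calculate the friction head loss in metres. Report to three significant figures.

h_f ≈ 17.3 m

h_f = 10.67·1470·0.0745^1.852 / (123^1.852·0.242^4.8704) = 17.27 m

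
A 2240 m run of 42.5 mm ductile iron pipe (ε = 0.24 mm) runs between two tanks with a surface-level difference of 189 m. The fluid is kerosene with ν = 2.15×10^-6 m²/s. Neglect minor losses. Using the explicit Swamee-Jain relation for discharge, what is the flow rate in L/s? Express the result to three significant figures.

Q ≈ 2.03 L/s

Swamee-Jain (Type II): Q = -0.965·√(gD⁵h_f/L)·ln[ε/(3.7D) + √(3.17ν²L/(gD³h_f))]
√(gD⁵h_f/L) = √(9.81·0.0425⁵·189/2240) = 3.388×10^-4
ε/(3.7D) = 0.00153; √(3.17ν²L/(gD³h_f)) = 4.80×10^-4
Q = -0.965·3.388×10^-4·ln(0.002006) = 0.002031 m³/s
Check: V = 1.43 m/s, Re = 2.83×10^4, f = 0.03482, h_f = 192 m ≈ 189 m ✓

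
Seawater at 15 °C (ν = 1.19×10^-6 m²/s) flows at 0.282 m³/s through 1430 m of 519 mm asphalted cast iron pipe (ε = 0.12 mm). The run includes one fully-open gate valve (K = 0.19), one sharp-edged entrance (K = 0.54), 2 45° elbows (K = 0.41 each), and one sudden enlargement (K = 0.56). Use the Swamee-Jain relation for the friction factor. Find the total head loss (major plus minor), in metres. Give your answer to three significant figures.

H_L ≈ 4.09 m

V = 4Q/(πD²) = 1.333 m/s; V²/2g = 0.09056 m
Re = 5.81×10^5, ε/D = 2.31×10^-4 → f = 0.01562 (Swamee-Jain)
Major: h_f = f(L/D)·V²/2g = 0.01562·2755·0.09056 = 3.897 m
Minor: ΣK = 2.11; h_m = ΣK·V²/2g = 0.1911 m
Total H_L = 3.897 + 0.1911 = 4.088 m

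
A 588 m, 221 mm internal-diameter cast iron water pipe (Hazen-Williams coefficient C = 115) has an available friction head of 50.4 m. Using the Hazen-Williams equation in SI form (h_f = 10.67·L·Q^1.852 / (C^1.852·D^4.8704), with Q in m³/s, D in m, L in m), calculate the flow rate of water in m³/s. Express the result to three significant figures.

Q ≈ 0.160 m³/s

Rearranging: Q = [h_f·C^1.852·D^4.8704 / (10.67·L)]^(1/1.852)
Q = [50.4·115^1.852·0.221^4.8704 / (10.67·588)]^0.540 = 0.1604 m³/s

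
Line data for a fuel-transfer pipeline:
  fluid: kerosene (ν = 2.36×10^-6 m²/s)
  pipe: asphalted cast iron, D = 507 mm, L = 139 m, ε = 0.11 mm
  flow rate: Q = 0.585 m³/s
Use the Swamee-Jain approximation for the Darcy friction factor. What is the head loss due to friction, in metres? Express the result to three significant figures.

h_f ≈ 1.81 m

V = 4Q/(πD²) = 4·0.585/(π·0.507²) = 2.898 m/s
Re = VD/ν = 2.898·0.507/2.36×10^-6 = 6.23×10^5 → turbulent
ε/D = 0.11/507 = 2.17×10^-4
Swamee-Jain: f = 0.01540
h_f = f(L/D)V²/(2g) = 0.01540·(139/0.507)·2.898²/(2·9.81) = 1.807 m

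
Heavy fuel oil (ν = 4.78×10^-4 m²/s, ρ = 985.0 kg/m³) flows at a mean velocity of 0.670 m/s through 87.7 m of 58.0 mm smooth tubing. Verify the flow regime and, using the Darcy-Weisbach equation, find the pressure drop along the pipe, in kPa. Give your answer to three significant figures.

Δp ≈ 263 kPa

Re = VD/ν = 0.670·0.05800/4.78×10^-4 = 81.3 → laminar (Re < 2300)
f = 64/Re = 0.7872
h_f = f(L/D)V²/(2g) = 0.7872·(87.7/0.05800)·0.670²/(2·9.81) = 27.23 m
Δp = ρg·h_f = 985.0·9.81·27.23 = 263.2 kPa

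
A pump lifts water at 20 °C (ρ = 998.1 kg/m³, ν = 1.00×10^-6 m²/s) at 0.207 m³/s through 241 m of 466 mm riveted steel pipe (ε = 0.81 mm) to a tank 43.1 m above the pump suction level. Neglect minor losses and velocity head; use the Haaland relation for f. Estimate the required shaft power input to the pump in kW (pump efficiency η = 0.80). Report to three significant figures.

V = 4Q/(πD²) = 1.214 m/s; Re = 5.66×10^5; ε/D = 0.00174; f = 0.02293
h_f = f(L/D)V²/2g = 0.8904 m
Total head H = z + h_f = 43.1 + 0.8904 = 43.99 m
P_hyd = ρgQH = 998.1·9.81·0.207·43.99 = 89.16 kW
P_shaft = P_hyd/η = 89.16/0.80 = 111.5 kW

P_shaft ≈ 111 kW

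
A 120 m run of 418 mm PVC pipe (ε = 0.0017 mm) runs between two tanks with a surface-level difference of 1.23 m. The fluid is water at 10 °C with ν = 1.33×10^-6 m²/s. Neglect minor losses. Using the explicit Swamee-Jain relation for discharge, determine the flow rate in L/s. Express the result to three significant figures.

Q ≈ 361 L/s

Swamee-Jain (Type II): Q = -0.965·√(gD⁵h_f/L)·ln[ε/(3.7D) + √(3.17ν²L/(gD³h_f))]
√(gD⁵h_f/L) = √(9.81·0.418⁵·1.23/120) = 0.03582
ε/(3.7D) = 1.10×10^-6; √(3.17ν²L/(gD³h_f)) = 2.76×10^-5
Q = -0.965·0.03582·ln(2.873×10^-5) = 0.3615 m³/s
Check: V = 2.63 m/s, Re = 8.28×10^5, f = 0.01208, h_f = 1.23 m ≈ 1.23 m ✓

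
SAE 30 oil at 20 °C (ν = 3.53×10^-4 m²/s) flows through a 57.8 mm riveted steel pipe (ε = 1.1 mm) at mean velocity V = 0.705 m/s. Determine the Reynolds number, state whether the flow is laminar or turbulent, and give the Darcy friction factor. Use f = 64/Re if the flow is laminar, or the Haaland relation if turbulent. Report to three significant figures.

Re ≈ 115; laminar; f = 64/Re ≈ 0.554

Re = VD/ν = 0.7050·0.0578/3.53×10^-4 = 115
Re < 2300 → laminar → f = 64/Re = 0.5544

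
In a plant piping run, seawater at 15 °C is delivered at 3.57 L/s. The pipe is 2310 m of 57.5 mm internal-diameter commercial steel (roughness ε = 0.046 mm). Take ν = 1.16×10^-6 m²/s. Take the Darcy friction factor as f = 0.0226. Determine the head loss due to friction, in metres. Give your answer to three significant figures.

h_f ≈ 87.5 m

V = 4Q/(πD²) = 4·0.00357/(π·0.0575²) = 1.375 m/s
h_f = f(L/D)V²/(2g) = 0.02260·(2310/0.0575)·1.375²/(2·9.81) = 87.47 m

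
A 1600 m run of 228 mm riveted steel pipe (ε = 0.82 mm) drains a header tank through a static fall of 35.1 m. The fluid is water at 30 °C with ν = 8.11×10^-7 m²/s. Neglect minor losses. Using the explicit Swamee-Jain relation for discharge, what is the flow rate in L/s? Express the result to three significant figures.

Q ≈ 76.8 L/s

Swamee-Jain (Type II): Q = -0.965·√(gD⁵h_f/L)·ln[ε/(3.7D) + √(3.17ν²L/(gD³h_f))]
√(gD⁵h_f/L) = √(9.81·0.228⁵·35.1/1600) = 0.01152
ε/(3.7D) = 9.72×10^-4; √(3.17ν²L/(gD³h_f)) = 2.86×10^-5
Q = -0.965·0.01152·ln(0.001001) = 0.07675 m³/s
Check: V = 1.88 m/s, Re = 5.29×10^5, f = 0.02788, h_f = 35.2 m ≈ 35.1 m ✓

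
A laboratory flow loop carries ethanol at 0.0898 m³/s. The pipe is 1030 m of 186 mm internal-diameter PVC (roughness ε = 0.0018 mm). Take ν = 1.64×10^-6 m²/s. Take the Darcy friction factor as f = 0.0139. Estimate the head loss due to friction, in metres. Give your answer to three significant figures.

h_f ≈ 42.9 m

V = 4Q/(πD²) = 4·0.0898/(π·0.186²) = 3.305 m/s
h_f = f(L/D)V²/(2g) = 0.01390·(1030/0.186)·3.305²/(2·9.81) = 42.85 m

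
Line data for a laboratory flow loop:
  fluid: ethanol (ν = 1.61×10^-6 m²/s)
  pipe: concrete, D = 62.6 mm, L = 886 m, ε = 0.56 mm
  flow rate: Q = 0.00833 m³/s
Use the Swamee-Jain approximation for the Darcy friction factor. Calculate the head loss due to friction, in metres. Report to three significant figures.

h_f ≈ 197 m

V = 4Q/(πD²) = 4·0.00833/(π·0.0626²) = 2.706 m/s
Re = VD/ν = 2.706·0.0626/1.61×10^-6 = 1.05×10^5 → turbulent
ε/D = 0.56/62.6 = 0.00895
Swamee-Jain: f = 0.03737
h_f = f(L/D)V²/(2g) = 0.03737·(886/0.0626)·2.706²/(2·9.81) = 197.5 m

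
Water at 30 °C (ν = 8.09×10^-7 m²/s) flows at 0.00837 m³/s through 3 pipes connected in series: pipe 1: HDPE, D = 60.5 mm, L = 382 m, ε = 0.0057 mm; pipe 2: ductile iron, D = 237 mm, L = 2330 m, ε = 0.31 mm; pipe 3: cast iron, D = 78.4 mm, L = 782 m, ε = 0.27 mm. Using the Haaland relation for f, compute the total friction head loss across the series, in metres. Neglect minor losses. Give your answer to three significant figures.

H ≈ 86.6 m

Pipe 1: V = 2.912 m/s, Re = 2.18×10^5, ε/D = 9.42×10^-5, f = 0.01593, h_1 = f(L/D)V²/2g = 43.46 m
Pipe 2: V = 0.1897 m/s, Re = 5.56×10^4, ε/D = 0.00131, f = 0.02427, h_2 = f(L/D)V²/2g = 0.4378 m
Pipe 3: V = 1.734 m/s, Re = 1.68×10^5, ε/D = 0.00344, f = 0.02791, h_3 = f(L/D)V²/2g = 42.66 m
Series → Q common, losses add: H = Σh = 86.55 m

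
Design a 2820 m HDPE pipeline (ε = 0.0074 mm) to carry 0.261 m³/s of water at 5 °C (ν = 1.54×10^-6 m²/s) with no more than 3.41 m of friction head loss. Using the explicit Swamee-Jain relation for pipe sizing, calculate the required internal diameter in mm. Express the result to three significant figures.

Swamee-Jain (Type III): D = 0.66·[ε^1.25·(LQ²/(gh_f))^4.75 + ν·Q^9.4·(L/(gh_f))^5.2]^0.04
LQ²/(gh_f) = 5.743; L/(gh_f) = 84.30
Term 1 = ε^1.25·(…)^4.75 = 0.00156; Term 2 = ν·Q^9.4·(…)^5.2 = 0.0523
D = 0.66·(0.00156 + 0.0523)^0.04 = 0.5872 m = 587 mm
Check: V = 0.964 m/s, Re = 3.67×10^5, f = 0.01401, h_f = 3.19 m ≈ 3.41 m ✓

D ≈ 587 mm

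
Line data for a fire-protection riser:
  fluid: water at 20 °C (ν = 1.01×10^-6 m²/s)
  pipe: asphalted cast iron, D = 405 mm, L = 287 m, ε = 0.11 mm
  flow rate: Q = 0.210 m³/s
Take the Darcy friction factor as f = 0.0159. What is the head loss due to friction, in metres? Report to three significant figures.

h_f ≈ 1.53 m

V = 4Q/(πD²) = 4·0.210/(π·0.405²) = 1.630 m/s
h_f = f(L/D)V²/(2g) = 0.01590·(287/0.405)·1.630²/(2·9.81) = 1.526 m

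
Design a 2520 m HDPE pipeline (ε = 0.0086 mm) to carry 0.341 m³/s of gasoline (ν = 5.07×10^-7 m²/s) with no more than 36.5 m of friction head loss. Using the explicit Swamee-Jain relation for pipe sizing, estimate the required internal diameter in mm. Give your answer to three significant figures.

Swamee-Jain (Type III): D = 0.66·[ε^1.25·(LQ²/(gh_f))^4.75 + ν·Q^9.4·(L/(gh_f))^5.2]^0.04
LQ²/(gh_f) = 0.8184; L/(gh_f) = 7.038
Term 1 = ε^1.25·(…)^4.75 = 1.80×10^-7; Term 2 = ν·Q^9.4·(…)^5.2 = 5.24×10^-7
D = 0.66·(1.80×10^-7 + 5.24×10^-7)^0.04 = 0.3745 m = 374 mm
Check: V = 3.10 m/s, Re = 2.29×10^6, f = 0.01100, h_f = 36.1 m ≈ 36.5 m ✓

D ≈ 374 mm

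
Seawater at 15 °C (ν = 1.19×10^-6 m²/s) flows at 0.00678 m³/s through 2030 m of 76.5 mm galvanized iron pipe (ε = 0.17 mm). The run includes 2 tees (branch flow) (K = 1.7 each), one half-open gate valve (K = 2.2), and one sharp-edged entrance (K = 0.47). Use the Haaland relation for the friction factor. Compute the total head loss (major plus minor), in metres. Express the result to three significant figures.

H_L ≈ 76.1 m

V = 4Q/(πD²) = 1.475 m/s; V²/2g = 0.1109 m
Re = 9.48×10^4, ε/D = 0.00222 → f = 0.02562 (Haaland)
Major: h_f = f(L/D)·V²/2g = 0.02562·26536·0.1109 = 75.41 m
Minor: ΣK = 6.07; h_m = ΣK·V²/2g = 0.6732 m
Total H_L = 75.41 + 0.6732 = 76.08 m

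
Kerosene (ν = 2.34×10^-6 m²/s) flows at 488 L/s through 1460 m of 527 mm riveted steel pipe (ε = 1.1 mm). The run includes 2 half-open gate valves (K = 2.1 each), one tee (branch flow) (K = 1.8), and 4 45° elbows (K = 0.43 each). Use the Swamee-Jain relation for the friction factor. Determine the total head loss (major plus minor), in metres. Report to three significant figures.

V = 4Q/(πD²) = 2.237 m/s; V²/2g = 0.2551 m
Re = 5.04×10^5, ε/D = 0.00209 → f = 0.02415 (Swamee-Jain)
Major: h_f = f(L/D)·V²/2g = 0.02415·2770·0.2551 = 17.07 m
Minor: ΣK = 7.72; h_m = ΣK·V²/2g = 1.969 m
Total H_L = 17.07 + 1.969 = 19.04 m

H_L ≈ 19.0 m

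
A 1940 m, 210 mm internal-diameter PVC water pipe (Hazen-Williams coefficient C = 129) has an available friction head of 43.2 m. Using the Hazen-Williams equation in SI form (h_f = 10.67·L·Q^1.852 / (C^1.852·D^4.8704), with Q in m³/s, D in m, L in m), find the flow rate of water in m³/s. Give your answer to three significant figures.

Rearranging: Q = [h_f·C^1.852·D^4.8704 / (10.67·L)]^(1/1.852)
Q = [43.2·129^1.852·0.210^4.8704 / (10.67·1940)]^0.540 = 0.07600 m³/s

Q ≈ 0.0760 m³/s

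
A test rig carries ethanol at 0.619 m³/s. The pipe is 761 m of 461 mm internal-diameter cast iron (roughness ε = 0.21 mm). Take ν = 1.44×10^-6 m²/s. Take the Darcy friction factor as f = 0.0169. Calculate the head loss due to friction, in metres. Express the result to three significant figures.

h_f ≈ 19.6 m

V = 4Q/(πD²) = 4·0.619/(π·0.461²) = 3.709 m/s
h_f = f(L/D)V²/(2g) = 0.01690·(761/0.461)·3.709²/(2·9.81) = 19.56 m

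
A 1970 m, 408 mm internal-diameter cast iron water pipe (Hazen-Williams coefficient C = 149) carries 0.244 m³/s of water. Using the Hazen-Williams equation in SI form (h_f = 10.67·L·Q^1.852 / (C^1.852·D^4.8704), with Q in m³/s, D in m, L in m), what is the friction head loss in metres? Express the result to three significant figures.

h_f = 10.67·1970·0.244^1.852 / (149^1.852·0.408^4.8704) = 11.47 m

h_f ≈ 11.5 m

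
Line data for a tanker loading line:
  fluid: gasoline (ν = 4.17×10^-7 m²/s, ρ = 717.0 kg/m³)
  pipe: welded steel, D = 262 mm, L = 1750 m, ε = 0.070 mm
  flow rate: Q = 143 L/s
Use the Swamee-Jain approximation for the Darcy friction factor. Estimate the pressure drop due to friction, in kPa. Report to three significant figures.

Δp ≈ 255 kPa

V = 4Q/(πD²) = 4·0.143/(π·0.262²) = 2.652 m/s
Re = VD/ν = 2.652·0.262/4.17×10^-7 = 1.67×10^6 → turbulent
ε/D = 0.070/262 = 2.67×10^-4
Swamee-Jain: f = 0.01515
h_f = f(L/D)V²/(2g) = 0.01515·(1750/0.262)·2.652²/(2·9.81) = 36.28 m
Δp = ρg·h_f = 717.0·9.81·36.28 = 255.2 kPa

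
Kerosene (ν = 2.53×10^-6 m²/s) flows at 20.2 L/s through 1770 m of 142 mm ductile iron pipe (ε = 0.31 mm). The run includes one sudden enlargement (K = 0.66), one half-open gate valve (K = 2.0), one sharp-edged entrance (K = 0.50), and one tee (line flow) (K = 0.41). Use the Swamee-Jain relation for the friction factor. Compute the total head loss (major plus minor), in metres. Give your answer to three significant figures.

V = 4Q/(πD²) = 1.276 m/s; V²/2g = 0.08292 m
Re = 7.16×10^4, ε/D = 0.00218 → f = 0.02638 (Swamee-Jain)
Major: h_f = f(L/D)·V²/2g = 0.02638·12465·0.08292 = 27.27 m
Minor: ΣK = 3.57; h_m = ΣK·V²/2g = 0.2960 m
Total H_L = 27.27 + 0.2960 = 27.57 m

H_L ≈ 27.6 m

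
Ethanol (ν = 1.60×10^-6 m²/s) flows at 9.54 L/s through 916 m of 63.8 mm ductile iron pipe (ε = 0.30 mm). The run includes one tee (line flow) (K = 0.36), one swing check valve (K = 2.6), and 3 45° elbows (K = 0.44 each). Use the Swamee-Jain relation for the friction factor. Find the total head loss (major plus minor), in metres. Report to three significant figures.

V = 4Q/(πD²) = 2.984 m/s; V²/2g = 0.4539 m
Re = 1.19×10^5, ε/D = 0.00470 → f = 0.03087 (Swamee-Jain)
Major: h_f = f(L/D)·V²/2g = 0.03087·14357·0.4539 = 201.2 m
Minor: ΣK = 4.28; h_m = ΣK·V²/2g = 1.943 m
Total H_L = 201.2 + 1.943 = 203.1 m

H_L ≈ 203 m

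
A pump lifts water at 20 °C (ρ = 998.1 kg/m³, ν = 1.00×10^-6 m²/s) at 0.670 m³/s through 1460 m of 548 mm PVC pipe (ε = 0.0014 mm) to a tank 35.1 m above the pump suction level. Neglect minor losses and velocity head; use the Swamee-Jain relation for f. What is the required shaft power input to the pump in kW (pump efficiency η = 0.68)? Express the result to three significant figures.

P_shaft ≈ 454 kW

V = 4Q/(πD²) = 2.841 m/s; Re = 1.56×10^6; ε/D = 2.55×10^-6; f = 0.01087
h_f = f(L/D)V²/2g = 11.91 m
Total head H = z + h_f = 35.1 + 11.91 = 47.01 m
P_hyd = ρgQH = 998.1·9.81·0.670·47.01 = 308.4 kW
P_shaft = P_hyd/η = 308.4/0.68 = 453.6 kW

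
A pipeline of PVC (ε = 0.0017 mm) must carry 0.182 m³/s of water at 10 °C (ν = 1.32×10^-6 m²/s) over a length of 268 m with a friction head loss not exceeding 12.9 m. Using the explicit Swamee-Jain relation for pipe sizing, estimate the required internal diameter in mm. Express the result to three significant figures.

D ≈ 237 mm

Swamee-Jain (Type III): D = 0.66·[ε^1.25·(LQ²/(gh_f))^4.75 + ν·Q^9.4·(L/(gh_f))^5.2]^0.04
LQ²/(gh_f) = 0.07015; L/(gh_f) = 2.118
Term 1 = ε^1.25·(…)^4.75 = 2.03×10^-13; Term 2 = ν·Q^9.4·(…)^5.2 = 7.24×10^-12
D = 0.66·(2.03×10^-13 + 7.24×10^-12)^0.04 = 0.2368 m = 237 mm
Check: V = 4.13 m/s, Re = 7.41×10^5, f = 0.01236, h_f = 12.2 m ≈ 12.9 m ✓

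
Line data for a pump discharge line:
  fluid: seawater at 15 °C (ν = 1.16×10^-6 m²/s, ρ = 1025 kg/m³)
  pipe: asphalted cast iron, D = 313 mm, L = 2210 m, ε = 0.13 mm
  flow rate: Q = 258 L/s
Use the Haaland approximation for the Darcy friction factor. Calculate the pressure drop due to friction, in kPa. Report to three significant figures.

V = 4Q/(πD²) = 4·0.258/(π·0.313²) = 3.353 m/s
Re = VD/ν = 3.353·0.313/1.16×10^-6 = 9.05×10^5 → turbulent
ε/D = 0.13/313 = 4.15×10^-4
Haaland: f = 0.01661
h_f = f(L/D)V²/(2g) = 0.01661·(2210/0.313)·3.353²/(2·9.81) = 67.20 m
Δp = ρg·h_f = 1025·9.81·67.20 = 675.8 kPa

Δp ≈ 676 kPa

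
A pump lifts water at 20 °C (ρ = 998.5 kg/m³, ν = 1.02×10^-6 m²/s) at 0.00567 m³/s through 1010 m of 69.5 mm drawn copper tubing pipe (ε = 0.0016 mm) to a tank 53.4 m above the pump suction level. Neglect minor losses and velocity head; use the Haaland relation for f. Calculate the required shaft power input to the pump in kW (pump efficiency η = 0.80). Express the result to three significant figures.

V = 4Q/(πD²) = 1.495 m/s; Re = 1.02×10^5; ε/D = 2.30×10^-5; f = 0.01785
h_f = f(L/D)V²/2g = 29.53 m
Total head H = z + h_f = 53.4 + 29.53 = 82.93 m
P_hyd = ρgQH = 998.5·9.81·0.00567·82.93 = 4.606 kW
P_shaft = P_hyd/η = 4.606/0.80 = 5.757 kW

P_shaft ≈ 5.76 kW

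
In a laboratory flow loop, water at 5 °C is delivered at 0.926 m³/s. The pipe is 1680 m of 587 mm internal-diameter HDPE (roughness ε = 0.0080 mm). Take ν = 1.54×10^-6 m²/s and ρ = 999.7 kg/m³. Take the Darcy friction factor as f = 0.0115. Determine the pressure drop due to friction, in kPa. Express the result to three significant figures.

Δp ≈ 193 kPa

V = 4Q/(πD²) = 4·0.926/(π·0.587²) = 3.422 m/s
h_f = f(L/D)V²/(2g) = 0.01150·(1680/0.587)·3.422²/(2·9.81) = 19.64 m
Δp = ρg·h_f = 999.7·9.81·19.64 = 192.6 kPa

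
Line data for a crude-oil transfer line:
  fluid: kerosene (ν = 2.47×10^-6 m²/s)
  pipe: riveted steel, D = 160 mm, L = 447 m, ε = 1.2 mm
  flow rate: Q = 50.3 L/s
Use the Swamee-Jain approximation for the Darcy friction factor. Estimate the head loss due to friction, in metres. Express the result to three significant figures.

h_f ≈ 31.3 m

V = 4Q/(πD²) = 4·0.0503/(π·0.160²) = 2.502 m/s
Re = VD/ν = 2.502·0.160/2.47×10^-6 = 1.62×10^5 → turbulent
ε/D = 1.2/160 = 0.00750
Swamee-Jain: f = 0.03510
h_f = f(L/D)V²/(2g) = 0.03510·(447/0.160)·2.502²/(2·9.81) = 31.28 m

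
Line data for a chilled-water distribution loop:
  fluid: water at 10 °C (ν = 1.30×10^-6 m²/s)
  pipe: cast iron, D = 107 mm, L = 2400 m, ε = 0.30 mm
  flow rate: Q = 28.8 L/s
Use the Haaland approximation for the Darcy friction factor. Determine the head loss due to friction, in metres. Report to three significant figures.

V = 4Q/(πD²) = 4·0.0288/(π·0.107²) = 3.203 m/s
Re = VD/ν = 3.203·0.107/1.30×10^-6 = 2.64×10^5 → turbulent
ε/D = 0.30/107 = 0.00280
Haaland: f = 0.02621
h_f = f(L/D)V²/(2g) = 0.02621·(2400/0.107)·3.203²/(2·9.81) = 307.3 m

h_f ≈ 307 m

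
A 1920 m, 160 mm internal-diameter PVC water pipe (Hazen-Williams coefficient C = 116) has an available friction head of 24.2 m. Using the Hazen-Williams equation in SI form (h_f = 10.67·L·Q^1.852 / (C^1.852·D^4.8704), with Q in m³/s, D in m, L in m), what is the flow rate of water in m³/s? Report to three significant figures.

Q ≈ 0.0246 m³/s

Rearranging: Q = [h_f·C^1.852·D^4.8704 / (10.67·L)]^(1/1.852)
Q = [24.2·116^1.852·0.160^4.8704 / (10.67·1920)]^0.540 = 0.02458 m³/s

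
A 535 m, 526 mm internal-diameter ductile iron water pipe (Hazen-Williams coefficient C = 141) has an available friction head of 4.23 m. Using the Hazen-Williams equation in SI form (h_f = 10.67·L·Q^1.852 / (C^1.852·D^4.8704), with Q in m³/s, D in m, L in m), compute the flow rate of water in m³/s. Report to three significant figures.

Rearranging: Q = [h_f·C^1.852·D^4.8704 / (10.67·L)]^(1/1.852)
Q = [4.23·141^1.852·0.526^4.8704 / (10.67·535)]^0.540 = 0.5313 m³/s

Q ≈ 0.531 m³/s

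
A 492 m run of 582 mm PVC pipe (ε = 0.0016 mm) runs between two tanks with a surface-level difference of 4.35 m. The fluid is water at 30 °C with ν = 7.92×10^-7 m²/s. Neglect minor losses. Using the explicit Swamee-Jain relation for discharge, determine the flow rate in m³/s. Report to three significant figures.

Swamee-Jain (Type II): Q = -0.965·√(gD⁵h_f/L)·ln[ε/(3.7D) + √(3.17ν²L/(gD³h_f))]
√(gD⁵h_f/L) = √(9.81·0.582⁵·4.35/492) = 0.07610
ε/(3.7D) = 7.43×10^-7; √(3.17ν²L/(gD³h_f)) = 1.08×10^-5
Q = -0.965·0.07610·ln(1.153×10^-5) = 0.8351 m³/s
Check: V = 3.14 m/s, Re = 2.31×10^6, f = 0.01025, h_f = 4.35 m ≈ 4.35 m ✓

Q ≈ 0.835 m³/s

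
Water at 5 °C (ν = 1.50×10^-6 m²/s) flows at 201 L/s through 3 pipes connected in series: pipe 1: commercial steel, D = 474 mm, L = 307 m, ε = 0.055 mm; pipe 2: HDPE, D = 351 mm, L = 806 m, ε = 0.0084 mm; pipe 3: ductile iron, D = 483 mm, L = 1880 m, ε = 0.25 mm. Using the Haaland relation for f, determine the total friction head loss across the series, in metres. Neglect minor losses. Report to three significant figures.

Pipe 1: V = 1.139 m/s, Re = 3.60×10^5, ε/D = 1.16×10^-4, f = 0.01501, h_1 = f(L/D)V²/2g = 0.6429 m
Pipe 2: V = 2.077 m/s, Re = 4.86×10^5, ε/D = 2.39×10^-5, f = 0.01341, h_2 = f(L/D)V²/2g = 6.772 m
Pipe 3: V = 1.097 m/s, Re = 3.53×10^5, ε/D = 5.18×10^-4, f = 0.01800, h_3 = f(L/D)V²/2g = 4.297 m
Series → Q common, losses add: H = Σh = 11.71 m

H ≈ 11.7 m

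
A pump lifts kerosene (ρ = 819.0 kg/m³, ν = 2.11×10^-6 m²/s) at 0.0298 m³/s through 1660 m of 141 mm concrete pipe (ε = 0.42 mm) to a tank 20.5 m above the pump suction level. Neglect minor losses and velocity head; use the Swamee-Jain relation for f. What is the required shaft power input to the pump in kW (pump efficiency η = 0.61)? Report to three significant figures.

V = 4Q/(πD²) = 1.908 m/s; Re = 1.28×10^5; ε/D = 0.00298; f = 0.02738
h_f = f(L/D)V²/2g = 59.83 m
Total head H = z + h_f = 20.5 + 59.83 = 80.33 m
P_hyd = ρgQH = 819.0·9.81·0.0298·80.33 = 19.23 kW
P_shaft = P_hyd/η = 19.23/0.61 = 31.53 kW

P_shaft ≈ 31.5 kW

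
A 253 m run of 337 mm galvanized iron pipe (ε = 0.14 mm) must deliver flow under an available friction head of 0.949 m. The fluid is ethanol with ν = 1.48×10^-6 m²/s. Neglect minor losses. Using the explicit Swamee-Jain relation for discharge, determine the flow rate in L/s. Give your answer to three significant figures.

Swamee-Jain (Type II): Q = -0.965·√(gD⁵h_f/L)·ln[ε/(3.7D) + √(3.17ν²L/(gD³h_f))]
√(gD⁵h_f/L) = √(9.81·0.337⁵·0.949/253) = 0.01265
ε/(3.7D) = 1.12×10^-4; √(3.17ν²L/(gD³h_f)) = 7.02×10^-5
Q = -0.965·0.01265·ln(1.825×10^-4) = 0.1051 m³/s
Check: V = 1.18 m/s, Re = 2.68×10^5, f = 0.01799, h_f = 0.955 m ≈ 0.949 m ✓

Q ≈ 105 L/s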